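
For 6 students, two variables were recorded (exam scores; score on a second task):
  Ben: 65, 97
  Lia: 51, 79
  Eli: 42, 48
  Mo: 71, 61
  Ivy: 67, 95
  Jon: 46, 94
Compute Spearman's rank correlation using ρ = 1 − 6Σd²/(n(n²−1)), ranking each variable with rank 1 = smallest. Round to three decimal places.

0.314

Ranks of variable 1: 4, 3, 1, 6, 5, 2
Ranks of variable 2: 6, 3, 1, 2, 5, 4
d = r₁ − r₂: -2, 0, 0, 4, 0, -2
d²: 4, 0, 0, 16, 0, 4; Σd² = 24
ρ = 1 − 6·24/(6·35) = 1 − 144/210 = 0.314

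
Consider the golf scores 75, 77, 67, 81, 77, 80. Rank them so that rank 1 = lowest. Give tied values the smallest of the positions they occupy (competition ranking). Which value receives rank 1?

Sorted (ascending): 67, 75, 77, 77, 80, 81
The 2 values of 77 occupy positions 3–4 → each gets rank 3.
Rank 1 → value 67.

67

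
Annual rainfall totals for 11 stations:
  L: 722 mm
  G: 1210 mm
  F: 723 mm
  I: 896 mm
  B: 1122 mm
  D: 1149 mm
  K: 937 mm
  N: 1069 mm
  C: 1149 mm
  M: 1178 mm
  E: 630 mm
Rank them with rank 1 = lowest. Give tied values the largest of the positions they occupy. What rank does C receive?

Sorted (ascending): 630, 722, 723, 896, 937, 1069, 1122, 1149, 1149, 1178, 1210
The 2 values of 1149 occupy positions 8–9 → each gets rank 9.
C has value 1149 mm → rank 9.

9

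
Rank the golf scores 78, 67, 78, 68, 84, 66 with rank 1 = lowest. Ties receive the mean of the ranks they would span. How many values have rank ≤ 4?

Sorted (ascending): 66, 67, 68, 78, 78, 84
The 2 values of 78 occupy positions 4–5 → average rank (4+5)/2 = 4.5.
Ranks ≤ 4: {1, 2, 3} → 3 values.

3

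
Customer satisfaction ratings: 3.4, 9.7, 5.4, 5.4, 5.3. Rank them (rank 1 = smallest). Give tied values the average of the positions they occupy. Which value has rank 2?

5.3

Sorted (ascending): 3.4, 5.3, 5.4, 5.4, 9.7
The 2 values of 5.4 occupy positions 3–4 → average rank (3+4)/2 = 3.5.
Rank 2 → value 5.3.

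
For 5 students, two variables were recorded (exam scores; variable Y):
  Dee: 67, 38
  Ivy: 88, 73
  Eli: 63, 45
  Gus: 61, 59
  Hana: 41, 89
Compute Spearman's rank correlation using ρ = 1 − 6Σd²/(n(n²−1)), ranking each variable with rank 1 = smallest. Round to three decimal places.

-0.400

Ranks of variable 1: 4, 5, 3, 2, 1
Ranks of variable 2: 1, 4, 2, 3, 5
d = r₁ − r₂: 3, 1, 1, -1, -4
d²: 9, 1, 1, 1, 16; Σd² = 28
ρ = 1 − 6·28/(5·24) = 1 − 168/120 = -0.400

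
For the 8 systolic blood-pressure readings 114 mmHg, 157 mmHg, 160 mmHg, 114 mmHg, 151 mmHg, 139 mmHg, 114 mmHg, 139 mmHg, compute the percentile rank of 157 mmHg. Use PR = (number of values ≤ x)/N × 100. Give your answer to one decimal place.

N = 8.
Strictly below 157: 6. Equal to 157: 1.
PR = 7/8 × 100 = 87.5

87.5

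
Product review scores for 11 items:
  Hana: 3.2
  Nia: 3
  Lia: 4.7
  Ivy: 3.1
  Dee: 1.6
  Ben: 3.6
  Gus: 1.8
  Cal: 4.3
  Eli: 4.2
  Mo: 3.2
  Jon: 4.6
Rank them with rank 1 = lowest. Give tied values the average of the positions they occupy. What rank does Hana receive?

5.5

Sorted (ascending): 1.6, 1.8, 3, 3.1, 3.2, 3.2, 3.6, 4.2, 4.3, 4.6, 4.7
The 2 values of 3.2 occupy positions 5–6 → average rank (5+6)/2 = 5.5.
Hana has value 3.2 → rank 5.5.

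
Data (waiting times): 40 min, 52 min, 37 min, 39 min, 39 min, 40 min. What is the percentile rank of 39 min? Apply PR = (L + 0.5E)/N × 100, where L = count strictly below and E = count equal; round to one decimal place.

33.3

N = 6.
Strictly below 39: 1. Equal to 39: 2.
PR = (1 + 0.5·2)/6 × 100 = 33.3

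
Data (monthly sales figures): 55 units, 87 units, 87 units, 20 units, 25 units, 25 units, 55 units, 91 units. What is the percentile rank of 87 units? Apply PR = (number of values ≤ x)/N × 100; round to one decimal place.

87.5

N = 8.
Strictly below 87: 5. Equal to 87: 2.
PR = 7/8 × 100 = 87.5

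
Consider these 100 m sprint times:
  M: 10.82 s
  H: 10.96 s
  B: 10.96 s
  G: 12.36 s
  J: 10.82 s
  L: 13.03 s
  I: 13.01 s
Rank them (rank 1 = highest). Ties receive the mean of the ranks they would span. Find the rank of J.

Sorted (descending): 13.03, 13.01, 12.36, 10.96, 10.96, 10.82, 10.82
The 2 values of 10.96 occupy positions 4–5 → average rank (4+5)/2 = 4.5.
The 2 values of 10.82 occupy positions 6–7 → average rank (6+7)/2 = 6.5.
J has value 10.82 s → rank 6.5.

6.5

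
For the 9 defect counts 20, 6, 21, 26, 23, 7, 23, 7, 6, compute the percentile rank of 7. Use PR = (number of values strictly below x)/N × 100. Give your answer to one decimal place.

22.2

N = 9.
Strictly below 7: 2. Equal to 7: 2.
PR = 2/9 × 100 = 22.2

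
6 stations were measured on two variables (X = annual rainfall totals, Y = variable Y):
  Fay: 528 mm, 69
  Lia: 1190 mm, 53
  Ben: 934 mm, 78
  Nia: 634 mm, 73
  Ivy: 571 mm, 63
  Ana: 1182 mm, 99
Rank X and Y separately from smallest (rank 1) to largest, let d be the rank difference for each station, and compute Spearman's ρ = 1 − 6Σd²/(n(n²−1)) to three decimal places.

Ranks of variable 1: 1, 6, 4, 3, 2, 5
Ranks of variable 2: 3, 1, 5, 4, 2, 6
d = r₁ − r₂: -2, 5, -1, -1, 0, -1
d²: 4, 25, 1, 1, 0, 1; Σd² = 32
ρ = 1 − 6·32/(6·35) = 1 − 192/210 = 0.086

0.086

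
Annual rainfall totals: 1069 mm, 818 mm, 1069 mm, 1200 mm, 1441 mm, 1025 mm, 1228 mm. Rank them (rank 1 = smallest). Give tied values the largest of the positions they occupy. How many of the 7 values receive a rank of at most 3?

2

Sorted (ascending): 818, 1025, 1069, 1069, 1200, 1228, 1441
The 2 values of 1069 occupy positions 3–4 → each gets rank 4.
Ranks ≤ 3: {1, 2} → 2 values.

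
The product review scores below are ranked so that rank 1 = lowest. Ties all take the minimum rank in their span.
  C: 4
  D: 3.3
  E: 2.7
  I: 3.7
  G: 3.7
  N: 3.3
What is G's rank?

4

Sorted (ascending): 2.7, 3.3, 3.3, 3.7, 3.7, 4
The 2 values of 3.3 occupy positions 2–3 → each gets rank 2.
The 2 values of 3.7 occupy positions 4–5 → each gets rank 4.
G has value 3.7 → rank 4.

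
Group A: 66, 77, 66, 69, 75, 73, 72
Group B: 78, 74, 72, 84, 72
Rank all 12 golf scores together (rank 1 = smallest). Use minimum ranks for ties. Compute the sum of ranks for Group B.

39

Sorted (ascending): 66, 66, 69, 72, 72, 72, 73, 74, 75, 77, 78, 84
The 2 values of 66 occupy positions 1–2 → each gets rank 1.
The 3 values of 72 occupy positions 4–6 → each gets rank 4.
Group B values → pooled ranks: 78→11, 74→8, 72→4, 84→12, 72→4
Rank sum = 11 + 8 + 4 + 12 + 4 = 39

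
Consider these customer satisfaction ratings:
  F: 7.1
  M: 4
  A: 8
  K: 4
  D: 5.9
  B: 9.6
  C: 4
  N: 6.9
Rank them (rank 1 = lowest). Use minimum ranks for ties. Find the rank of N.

5

Sorted (ascending): 4, 4, 4, 5.9, 6.9, 7.1, 8, 9.6
The 3 values of 4 occupy positions 1–3 → each gets rank 1.
N has value 6.9 → rank 5.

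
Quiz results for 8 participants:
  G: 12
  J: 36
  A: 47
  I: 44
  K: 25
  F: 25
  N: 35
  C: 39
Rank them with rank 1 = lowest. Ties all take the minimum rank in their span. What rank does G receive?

1

Sorted (ascending): 12, 25, 25, 35, 36, 39, 44, 47
The 2 values of 25 occupy positions 2–3 → each gets rank 2.
G has value 12 → rank 1.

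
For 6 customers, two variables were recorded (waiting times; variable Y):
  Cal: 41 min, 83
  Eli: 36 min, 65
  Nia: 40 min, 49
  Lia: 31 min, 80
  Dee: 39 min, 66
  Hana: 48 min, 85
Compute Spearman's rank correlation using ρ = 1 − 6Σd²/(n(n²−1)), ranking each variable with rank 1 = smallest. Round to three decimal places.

Ranks of variable 1: 5, 2, 4, 1, 3, 6
Ranks of variable 2: 5, 2, 1, 4, 3, 6
d = r₁ − r₂: 0, 0, 3, -3, 0, 0
d²: 0, 0, 9, 9, 0, 0; Σd² = 18
ρ = 1 − 6·18/(6·35) = 1 − 108/210 = 0.486

0.486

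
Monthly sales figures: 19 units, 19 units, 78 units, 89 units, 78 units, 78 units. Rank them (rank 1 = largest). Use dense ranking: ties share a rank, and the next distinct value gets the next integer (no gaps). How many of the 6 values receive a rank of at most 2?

4

Sorted (descending): 89, 78, 78, 78, 19, 19
The 3 values of 78 share dense rank 2.
The 2 values of 19 share dense rank 3.
Remaining distinct values take the next consecutive integers.
Ranks ≤ 2: {1, 2, 2, 2} → 4 values.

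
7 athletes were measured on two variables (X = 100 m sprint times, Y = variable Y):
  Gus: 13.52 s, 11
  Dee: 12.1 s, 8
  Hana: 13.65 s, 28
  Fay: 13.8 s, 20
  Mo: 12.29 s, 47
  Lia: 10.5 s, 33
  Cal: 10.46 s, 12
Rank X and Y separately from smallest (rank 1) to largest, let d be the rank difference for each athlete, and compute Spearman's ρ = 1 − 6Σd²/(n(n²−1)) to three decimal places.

Ranks of variable 1: 5, 3, 6, 7, 4, 2, 1
Ranks of variable 2: 2, 1, 5, 4, 7, 6, 3
d = r₁ − r₂: 3, 2, 1, 3, -3, -4, -2
d²: 9, 4, 1, 9, 9, 16, 4; Σd² = 52
ρ = 1 − 6·52/(7·48) = 1 − 312/336 = 0.071

0.071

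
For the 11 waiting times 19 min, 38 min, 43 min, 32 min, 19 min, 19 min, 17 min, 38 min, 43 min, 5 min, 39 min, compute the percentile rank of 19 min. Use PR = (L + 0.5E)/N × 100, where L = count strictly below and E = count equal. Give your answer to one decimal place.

31.8

N = 11.
Strictly below 19: 2. Equal to 19: 3.
PR = (2 + 0.5·3)/11 × 100 = 31.8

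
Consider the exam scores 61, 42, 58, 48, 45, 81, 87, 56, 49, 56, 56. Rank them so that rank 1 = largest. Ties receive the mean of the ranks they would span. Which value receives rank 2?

81

Sorted (descending): 87, 81, 61, 58, 56, 56, 56, 49, 48, 45, 42
The 3 values of 56 occupy positions 5–7 → average rank 6.
Rank 2 → value 81.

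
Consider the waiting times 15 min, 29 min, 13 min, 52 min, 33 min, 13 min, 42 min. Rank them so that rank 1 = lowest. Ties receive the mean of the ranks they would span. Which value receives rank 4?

Sorted (ascending): 13, 13, 15, 29, 33, 42, 52
The 2 values of 13 occupy positions 1–2 → average rank (1+2)/2 = 1.5.
Rank 4 → value 29.

29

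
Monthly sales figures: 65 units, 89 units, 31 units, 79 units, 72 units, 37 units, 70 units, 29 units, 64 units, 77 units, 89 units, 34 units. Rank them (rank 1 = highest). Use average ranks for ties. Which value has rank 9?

Sorted (descending): 89, 89, 79, 77, 72, 70, 65, 64, 37, 34, 31, 29
The 2 values of 89 occupy positions 1–2 → average rank (1+2)/2 = 1.5.
Rank 9 → value 37.

37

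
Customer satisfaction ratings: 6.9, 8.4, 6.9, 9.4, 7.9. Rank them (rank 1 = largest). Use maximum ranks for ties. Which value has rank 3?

Sorted (descending): 9.4, 8.4, 7.9, 6.9, 6.9
The 2 values of 6.9 occupy positions 4–5 → each gets rank 5.
Rank 3 → value 7.9.

7.9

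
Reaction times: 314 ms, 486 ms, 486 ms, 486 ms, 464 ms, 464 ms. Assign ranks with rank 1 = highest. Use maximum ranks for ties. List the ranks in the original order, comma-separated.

6, 3, 3, 3, 5, 5

Sorted (descending): 486, 486, 486, 464, 464, 314
The 3 values of 486 occupy positions 1–3 → each gets rank 3.
The 2 values of 464 occupy positions 4–5 → each gets rank 5.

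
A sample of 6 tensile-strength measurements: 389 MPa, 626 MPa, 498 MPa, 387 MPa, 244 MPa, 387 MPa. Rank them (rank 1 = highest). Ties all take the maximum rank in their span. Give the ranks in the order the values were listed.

Sorted (descending): 626, 498, 389, 387, 387, 244
The 2 values of 387 occupy positions 4–5 → each gets rank 5.

3, 1, 2, 5, 6, 5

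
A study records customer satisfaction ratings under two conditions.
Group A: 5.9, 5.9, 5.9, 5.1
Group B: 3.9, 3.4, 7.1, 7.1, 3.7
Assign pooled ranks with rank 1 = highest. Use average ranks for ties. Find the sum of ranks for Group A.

Sorted (descending): 7.1, 7.1, 5.9, 5.9, 5.9, 5.1, 3.9, 3.7, 3.4
The 2 values of 7.1 occupy positions 1–2 → average rank (1+2)/2 = 1.5.
The 3 values of 5.9 occupy positions 3–5 → average rank 4.
Group A values → pooled ranks: 5.9→4, 5.9→4, 5.9→4, 5.1→6
Rank sum = 4 + 4 + 4 + 6 = 18

18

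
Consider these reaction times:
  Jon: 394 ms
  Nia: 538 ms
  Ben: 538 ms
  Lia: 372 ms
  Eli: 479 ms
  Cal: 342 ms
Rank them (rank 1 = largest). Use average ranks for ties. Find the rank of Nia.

1.5

Sorted (descending): 538, 538, 479, 394, 372, 342
The 2 values of 538 occupy positions 1–2 → average rank (1+2)/2 = 1.5.
Nia has value 538 ms → rank 1.5.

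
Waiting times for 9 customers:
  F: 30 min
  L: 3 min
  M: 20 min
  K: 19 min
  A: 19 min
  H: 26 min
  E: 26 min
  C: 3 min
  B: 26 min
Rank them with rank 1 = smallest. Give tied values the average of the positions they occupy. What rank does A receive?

Sorted (ascending): 3, 3, 19, 19, 20, 26, 26, 26, 30
The 2 values of 3 occupy positions 1–2 → average rank (1+2)/2 = 1.5.
The 2 values of 19 occupy positions 3–4 → average rank (3+4)/2 = 3.5.
The 3 values of 26 occupy positions 6–8 → average rank 7.
A has value 19 min → rank 3.5.

3.5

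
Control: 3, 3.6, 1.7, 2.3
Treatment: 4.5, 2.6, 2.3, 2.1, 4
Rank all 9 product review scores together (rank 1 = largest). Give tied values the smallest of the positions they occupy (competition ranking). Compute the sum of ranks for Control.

22

Sorted (descending): 4.5, 4, 3.6, 3, 2.6, 2.3, 2.3, 2.1, 1.7
The 2 values of 2.3 occupy positions 6–7 → each gets rank 6.
Control values → pooled ranks: 3→4, 3.6→3, 1.7→9, 2.3→6
Rank sum = 4 + 3 + 9 + 6 = 22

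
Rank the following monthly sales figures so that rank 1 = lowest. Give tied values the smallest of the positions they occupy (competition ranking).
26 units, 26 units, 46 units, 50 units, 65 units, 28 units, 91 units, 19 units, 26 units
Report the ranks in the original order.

Sorted (ascending): 19, 26, 26, 26, 28, 46, 50, 65, 91
The 3 values of 26 occupy positions 2–4 → each gets rank 2.

2, 2, 6, 7, 8, 5, 9, 1, 2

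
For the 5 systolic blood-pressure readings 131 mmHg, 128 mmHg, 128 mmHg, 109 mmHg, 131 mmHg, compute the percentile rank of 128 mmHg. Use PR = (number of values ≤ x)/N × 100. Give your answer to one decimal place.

60.0

N = 5.
Strictly below 128: 1. Equal to 128: 2.
PR = 3/5 × 100 = 60.0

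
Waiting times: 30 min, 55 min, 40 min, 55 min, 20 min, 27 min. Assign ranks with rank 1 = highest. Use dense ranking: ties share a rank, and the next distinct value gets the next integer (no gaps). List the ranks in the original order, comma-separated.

3, 1, 2, 1, 5, 4

Sorted (descending): 55, 55, 40, 30, 27, 20
The 2 values of 55 share dense rank 1.
Remaining distinct values take the next consecutive integers.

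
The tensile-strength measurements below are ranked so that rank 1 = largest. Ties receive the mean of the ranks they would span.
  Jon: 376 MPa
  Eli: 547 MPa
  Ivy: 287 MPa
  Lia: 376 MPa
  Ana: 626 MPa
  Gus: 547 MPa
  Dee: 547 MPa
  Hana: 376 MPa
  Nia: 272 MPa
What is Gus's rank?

Sorted (descending): 626, 547, 547, 547, 376, 376, 376, 287, 272
The 3 values of 547 occupy positions 2–4 → average rank 3.
The 3 values of 376 occupy positions 5–7 → average rank 6.
Gus has value 547 MPa → rank 3.

3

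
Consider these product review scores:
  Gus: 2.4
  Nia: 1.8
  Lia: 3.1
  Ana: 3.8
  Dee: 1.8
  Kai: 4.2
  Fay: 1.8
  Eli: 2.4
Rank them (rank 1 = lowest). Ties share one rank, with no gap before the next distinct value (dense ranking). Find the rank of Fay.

Sorted (ascending): 1.8, 1.8, 1.8, 2.4, 2.4, 3.1, 3.8, 4.2
The 3 values of 1.8 share dense rank 1.
The 2 values of 2.4 share dense rank 2.
Remaining distinct values take the next consecutive integers.
Fay has value 1.8 → rank 1.

1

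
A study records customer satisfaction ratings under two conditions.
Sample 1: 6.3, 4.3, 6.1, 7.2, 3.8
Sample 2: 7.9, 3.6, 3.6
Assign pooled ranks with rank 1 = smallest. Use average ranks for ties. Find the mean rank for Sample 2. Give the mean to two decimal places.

3.67

Sorted (ascending): 3.6, 3.6, 3.8, 4.3, 6.1, 6.3, 7.2, 7.9
The 2 values of 3.6 occupy positions 1–2 → average rank (1+2)/2 = 1.5.
Sample 2 values → pooled ranks: 7.9→8, 3.6→1.5, 3.6→1.5
Mean rank = (8 + 1.5 + 1.5) / 3 = 3.67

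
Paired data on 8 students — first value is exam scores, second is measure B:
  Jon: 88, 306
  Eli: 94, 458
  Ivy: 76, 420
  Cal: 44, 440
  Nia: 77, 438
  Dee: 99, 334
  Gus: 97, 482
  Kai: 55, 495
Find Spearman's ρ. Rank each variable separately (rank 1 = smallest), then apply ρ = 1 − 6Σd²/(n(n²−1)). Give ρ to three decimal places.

Ranks of variable 1: 5, 6, 3, 1, 4, 8, 7, 2
Ranks of variable 2: 1, 6, 3, 5, 4, 2, 7, 8
d = r₁ − r₂: 4, 0, 0, -4, 0, 6, 0, -6
d²: 16, 0, 0, 16, 0, 36, 0, 36; Σd² = 104
ρ = 1 − 6·104/(8·63) = 1 − 624/504 = -0.238

-0.238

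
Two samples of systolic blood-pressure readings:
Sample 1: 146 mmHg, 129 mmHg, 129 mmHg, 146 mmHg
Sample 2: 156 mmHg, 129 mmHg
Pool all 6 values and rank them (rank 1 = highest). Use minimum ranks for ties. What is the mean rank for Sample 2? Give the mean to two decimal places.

2.50

Sorted (descending): 156, 146, 146, 129, 129, 129
The 2 values of 146 occupy positions 2–3 → each gets rank 2.
The 3 values of 129 occupy positions 4–6 → each gets rank 4.
Sample 2 values → pooled ranks: 156→1, 129→4
Mean rank = (1 + 4) / 2 = 2.50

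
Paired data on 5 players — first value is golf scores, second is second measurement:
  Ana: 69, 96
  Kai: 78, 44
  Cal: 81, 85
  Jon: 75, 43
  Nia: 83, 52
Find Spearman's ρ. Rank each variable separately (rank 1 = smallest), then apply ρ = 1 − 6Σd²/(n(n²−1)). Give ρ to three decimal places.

Ranks of variable 1: 1, 3, 4, 2, 5
Ranks of variable 2: 5, 2, 4, 1, 3
d = r₁ − r₂: -4, 1, 0, 1, 2
d²: 16, 1, 0, 1, 4; Σd² = 22
ρ = 1 − 6·22/(5·24) = 1 − 132/120 = -0.100

-0.100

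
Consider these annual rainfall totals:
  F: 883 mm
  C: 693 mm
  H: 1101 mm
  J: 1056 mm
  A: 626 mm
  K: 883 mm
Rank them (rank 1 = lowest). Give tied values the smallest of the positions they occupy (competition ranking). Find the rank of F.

Sorted (ascending): 626, 693, 883, 883, 1056, 1101
The 2 values of 883 occupy positions 3–4 → each gets rank 3.
F has value 883 mm → rank 3.

3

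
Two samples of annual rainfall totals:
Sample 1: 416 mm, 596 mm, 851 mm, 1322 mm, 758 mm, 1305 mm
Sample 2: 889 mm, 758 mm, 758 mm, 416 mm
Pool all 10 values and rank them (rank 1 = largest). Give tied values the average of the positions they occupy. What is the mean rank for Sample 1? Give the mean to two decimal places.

Sorted (descending): 1322, 1305, 889, 851, 758, 758, 758, 596, 416, 416
The 3 values of 758 occupy positions 5–7 → average rank 6.
The 2 values of 416 occupy positions 9–10 → average rank (9+10)/2 = 9.5.
Sample 1 values → pooled ranks: 416→9.5, 596→8, 851→4, 1322→1, 758→6, 1305→2
Mean rank = (9.5 + 8 + 4 + 1 + 6 + 2) / 6 = 5.08

5.08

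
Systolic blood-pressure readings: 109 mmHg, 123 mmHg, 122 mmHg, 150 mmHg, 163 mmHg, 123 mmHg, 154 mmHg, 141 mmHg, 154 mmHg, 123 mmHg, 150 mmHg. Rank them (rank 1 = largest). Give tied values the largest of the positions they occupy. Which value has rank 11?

Sorted (descending): 163, 154, 154, 150, 150, 141, 123, 123, 123, 122, 109
The 2 values of 154 occupy positions 2–3 → each gets rank 3.
The 2 values of 150 occupy positions 4–5 → each gets rank 5.
The 3 values of 123 occupy positions 7–9 → each gets rank 9.
Rank 11 → value 109.

109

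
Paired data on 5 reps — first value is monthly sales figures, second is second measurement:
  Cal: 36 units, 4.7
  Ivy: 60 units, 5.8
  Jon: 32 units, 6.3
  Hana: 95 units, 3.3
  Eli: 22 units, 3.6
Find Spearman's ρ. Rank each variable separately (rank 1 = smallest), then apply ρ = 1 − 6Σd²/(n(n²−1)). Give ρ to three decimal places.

-0.300

Ranks of variable 1: 3, 4, 2, 5, 1
Ranks of variable 2: 3, 4, 5, 1, 2
d = r₁ − r₂: 0, 0, -3, 4, -1
d²: 0, 0, 9, 16, 1; Σd² = 26
ρ = 1 − 6·26/(5·24) = 1 − 156/120 = -0.300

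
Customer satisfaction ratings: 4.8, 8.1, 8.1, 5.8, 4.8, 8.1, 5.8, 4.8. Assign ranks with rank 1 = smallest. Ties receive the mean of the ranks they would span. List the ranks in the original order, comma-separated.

Sorted (ascending): 4.8, 4.8, 4.8, 5.8, 5.8, 8.1, 8.1, 8.1
The 3 values of 4.8 occupy positions 1–3 → average rank 2.
The 2 values of 5.8 occupy positions 4–5 → average rank (4+5)/2 = 4.5.
The 3 values of 8.1 occupy positions 6–8 → average rank 7.

2, 7, 7, 4.5, 2, 7, 4.5, 2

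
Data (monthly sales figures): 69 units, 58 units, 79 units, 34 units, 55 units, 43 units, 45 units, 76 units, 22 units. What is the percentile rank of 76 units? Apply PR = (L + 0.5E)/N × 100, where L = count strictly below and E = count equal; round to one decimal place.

N = 9.
Strictly below 76: 7. Equal to 76: 1.
PR = (7 + 0.5·1)/9 × 100 = 83.3

83.3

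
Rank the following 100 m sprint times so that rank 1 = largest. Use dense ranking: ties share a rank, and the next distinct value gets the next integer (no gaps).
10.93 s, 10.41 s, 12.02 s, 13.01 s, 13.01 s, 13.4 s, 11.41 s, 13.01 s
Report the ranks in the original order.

Sorted (descending): 13.4, 13.01, 13.01, 13.01, 12.02, 11.41, 10.93, 10.41
The 3 values of 13.01 share dense rank 2.
Remaining distinct values take the next consecutive integers.

5, 6, 3, 2, 2, 1, 4, 2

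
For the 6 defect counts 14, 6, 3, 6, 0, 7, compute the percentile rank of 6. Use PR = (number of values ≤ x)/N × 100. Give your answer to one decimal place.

66.7

N = 6.
Strictly below 6: 2. Equal to 6: 2.
PR = 4/6 × 100 = 66.7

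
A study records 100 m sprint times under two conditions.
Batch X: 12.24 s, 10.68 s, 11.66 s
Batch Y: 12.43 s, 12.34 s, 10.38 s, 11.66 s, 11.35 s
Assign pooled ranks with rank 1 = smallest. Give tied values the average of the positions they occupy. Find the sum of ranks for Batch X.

Sorted (ascending): 10.38, 10.68, 11.35, 11.66, 11.66, 12.24, 12.34, 12.43
The 2 values of 11.66 occupy positions 4–5 → average rank (4+5)/2 = 4.5.
Batch X values → pooled ranks: 12.24→6, 10.68→2, 11.66→4.5
Rank sum = 6 + 2 + 4.5 = 12.5

12.5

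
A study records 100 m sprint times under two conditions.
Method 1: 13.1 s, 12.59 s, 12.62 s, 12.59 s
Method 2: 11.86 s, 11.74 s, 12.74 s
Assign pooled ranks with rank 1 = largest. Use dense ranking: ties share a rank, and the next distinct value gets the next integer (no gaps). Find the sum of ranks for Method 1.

Sorted (descending): 13.1, 12.74, 12.62, 12.59, 12.59, 11.86, 11.74
The 2 values of 12.59 share dense rank 4.
Remaining distinct values take the next consecutive integers.
Method 1 values → pooled ranks: 13.1→1, 12.59→4, 12.62→3, 12.59→4
Rank sum = 1 + 4 + 3 + 4 = 12

12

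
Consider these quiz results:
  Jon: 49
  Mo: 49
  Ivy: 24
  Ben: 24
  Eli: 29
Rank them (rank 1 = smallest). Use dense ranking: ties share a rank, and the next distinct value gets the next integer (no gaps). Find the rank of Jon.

3

Sorted (ascending): 24, 24, 29, 49, 49
The 2 values of 24 share dense rank 1.
The 2 values of 49 share dense rank 3.
Remaining distinct values take the next consecutive integers.
Jon has value 49 → rank 3.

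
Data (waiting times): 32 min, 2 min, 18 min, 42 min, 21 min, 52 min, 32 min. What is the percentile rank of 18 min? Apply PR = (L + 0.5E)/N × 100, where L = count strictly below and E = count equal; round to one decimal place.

N = 7.
Strictly below 18: 1. Equal to 18: 1.
PR = (1 + 0.5·1)/7 × 100 = 21.4

21.4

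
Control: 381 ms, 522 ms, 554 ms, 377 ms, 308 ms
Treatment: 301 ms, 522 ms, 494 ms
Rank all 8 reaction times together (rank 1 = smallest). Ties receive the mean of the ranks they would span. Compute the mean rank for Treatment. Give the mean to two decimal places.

Sorted (ascending): 301, 308, 377, 381, 494, 522, 522, 554
The 2 values of 522 occupy positions 6–7 → average rank (6+7)/2 = 6.5.
Treatment values → pooled ranks: 301→1, 522→6.5, 494→5
Mean rank = (1 + 6.5 + 5) / 3 = 4.17

4.17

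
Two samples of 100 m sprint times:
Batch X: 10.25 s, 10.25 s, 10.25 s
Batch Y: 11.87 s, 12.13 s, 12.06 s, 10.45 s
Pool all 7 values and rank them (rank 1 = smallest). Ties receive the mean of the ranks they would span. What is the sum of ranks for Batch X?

6

Sorted (ascending): 10.25, 10.25, 10.25, 10.45, 11.87, 12.06, 12.13
The 3 values of 10.25 occupy positions 1–3 → average rank 2.
Batch X values → pooled ranks: 10.25→2, 10.25→2, 10.25→2
Rank sum = 2 + 2 + 2 = 6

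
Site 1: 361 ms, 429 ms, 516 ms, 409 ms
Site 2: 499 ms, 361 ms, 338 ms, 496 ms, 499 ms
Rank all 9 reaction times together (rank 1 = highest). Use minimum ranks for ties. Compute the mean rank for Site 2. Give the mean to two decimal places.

4.80

Sorted (descending): 516, 499, 499, 496, 429, 409, 361, 361, 338
The 2 values of 499 occupy positions 2–3 → each gets rank 2.
The 2 values of 361 occupy positions 7–8 → each gets rank 7.
Site 2 values → pooled ranks: 499→2, 361→7, 338→9, 496→4, 499→2
Mean rank = (2 + 7 + 9 + 4 + 2) / 5 = 4.80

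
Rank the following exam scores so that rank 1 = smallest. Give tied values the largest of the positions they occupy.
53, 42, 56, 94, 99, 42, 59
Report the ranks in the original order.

Sorted (ascending): 42, 42, 53, 56, 59, 94, 99
The 2 values of 42 occupy positions 1–2 → each gets rank 2.

3, 2, 4, 6, 7, 2, 5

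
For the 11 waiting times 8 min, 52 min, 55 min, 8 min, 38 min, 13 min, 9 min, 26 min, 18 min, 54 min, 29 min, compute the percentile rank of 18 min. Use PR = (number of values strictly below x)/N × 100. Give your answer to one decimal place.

N = 11.
Strictly below 18: 4. Equal to 18: 1.
PR = 4/11 × 100 = 36.4

36.4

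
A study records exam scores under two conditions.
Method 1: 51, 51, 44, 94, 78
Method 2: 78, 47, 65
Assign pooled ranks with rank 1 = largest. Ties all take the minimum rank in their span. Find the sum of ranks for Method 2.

Sorted (descending): 94, 78, 78, 65, 51, 51, 47, 44
The 2 values of 78 occupy positions 2–3 → each gets rank 2.
The 2 values of 51 occupy positions 5–6 → each gets rank 5.
Method 2 values → pooled ranks: 78→2, 47→7, 65→4
Rank sum = 2 + 7 + 4 = 13

13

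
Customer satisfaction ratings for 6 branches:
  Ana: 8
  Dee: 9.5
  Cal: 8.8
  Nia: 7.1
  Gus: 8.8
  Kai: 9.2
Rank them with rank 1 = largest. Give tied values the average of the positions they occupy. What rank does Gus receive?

3.5

Sorted (descending): 9.5, 9.2, 8.8, 8.8, 8, 7.1
The 2 values of 8.8 occupy positions 3–4 → average rank (3+4)/2 = 3.5.
Gus has value 8.8 → rank 3.5.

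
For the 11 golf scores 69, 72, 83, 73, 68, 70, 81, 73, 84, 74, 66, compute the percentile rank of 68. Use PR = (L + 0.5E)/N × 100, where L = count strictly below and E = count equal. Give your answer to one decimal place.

N = 11.
Strictly below 68: 1. Equal to 68: 1.
PR = (1 + 0.5·1)/11 × 100 = 13.6

13.6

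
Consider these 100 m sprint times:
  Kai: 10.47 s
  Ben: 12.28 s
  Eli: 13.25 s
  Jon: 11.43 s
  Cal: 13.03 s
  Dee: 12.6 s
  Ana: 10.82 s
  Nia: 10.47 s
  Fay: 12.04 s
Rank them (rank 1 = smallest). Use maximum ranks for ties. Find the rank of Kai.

2

Sorted (ascending): 10.47, 10.47, 10.82, 11.43, 12.04, 12.28, 12.6, 13.03, 13.25
The 2 values of 10.47 occupy positions 1–2 → each gets rank 2.
Kai has value 10.47 s → rank 2.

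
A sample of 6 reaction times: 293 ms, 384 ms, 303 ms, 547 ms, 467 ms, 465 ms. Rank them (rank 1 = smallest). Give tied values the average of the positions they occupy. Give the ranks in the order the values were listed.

Sorted (ascending): 293, 303, 384, 465, 467, 547
No ties — each value takes its position as its rank.

1, 3, 2, 6, 5, 4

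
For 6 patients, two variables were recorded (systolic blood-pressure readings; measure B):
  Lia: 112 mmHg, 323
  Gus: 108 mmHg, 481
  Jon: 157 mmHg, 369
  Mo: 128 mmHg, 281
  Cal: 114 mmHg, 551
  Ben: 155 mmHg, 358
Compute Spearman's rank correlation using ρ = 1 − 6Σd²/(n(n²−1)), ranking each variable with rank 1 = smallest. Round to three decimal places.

Ranks of variable 1: 2, 1, 6, 4, 3, 5
Ranks of variable 2: 2, 5, 4, 1, 6, 3
d = r₁ − r₂: 0, -4, 2, 3, -3, 2
d²: 0, 16, 4, 9, 9, 4; Σd² = 42
ρ = 1 − 6·42/(6·35) = 1 − 252/210 = -0.200

-0.200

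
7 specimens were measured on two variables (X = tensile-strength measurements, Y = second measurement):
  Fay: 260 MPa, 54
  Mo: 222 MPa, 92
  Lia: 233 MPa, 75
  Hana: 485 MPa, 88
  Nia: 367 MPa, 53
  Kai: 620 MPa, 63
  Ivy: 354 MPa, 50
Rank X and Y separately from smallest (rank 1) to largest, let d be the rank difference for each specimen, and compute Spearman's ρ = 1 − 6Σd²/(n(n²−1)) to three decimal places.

Ranks of variable 1: 3, 1, 2, 6, 5, 7, 4
Ranks of variable 2: 3, 7, 5, 6, 2, 4, 1
d = r₁ − r₂: 0, -6, -3, 0, 3, 3, 3
d²: 0, 36, 9, 0, 9, 9, 9; Σd² = 72
ρ = 1 − 6·72/(7·48) = 1 − 432/336 = -0.286

-0.286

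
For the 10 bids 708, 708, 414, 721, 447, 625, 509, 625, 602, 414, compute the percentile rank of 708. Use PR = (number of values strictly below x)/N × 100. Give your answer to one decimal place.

70.0

N = 10.
Strictly below 708: 7. Equal to 708: 2.
PR = 7/10 × 100 = 70.0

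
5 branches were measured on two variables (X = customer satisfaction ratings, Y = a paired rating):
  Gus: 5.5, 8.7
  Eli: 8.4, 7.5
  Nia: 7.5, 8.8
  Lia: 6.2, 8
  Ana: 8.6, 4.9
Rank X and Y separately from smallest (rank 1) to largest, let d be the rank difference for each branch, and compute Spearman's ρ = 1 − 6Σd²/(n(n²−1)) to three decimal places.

-0.700

Ranks of variable 1: 1, 4, 3, 2, 5
Ranks of variable 2: 4, 2, 5, 3, 1
d = r₁ − r₂: -3, 2, -2, -1, 4
d²: 9, 4, 4, 1, 16; Σd² = 34
ρ = 1 − 6·34/(5·24) = 1 − 204/120 = -0.700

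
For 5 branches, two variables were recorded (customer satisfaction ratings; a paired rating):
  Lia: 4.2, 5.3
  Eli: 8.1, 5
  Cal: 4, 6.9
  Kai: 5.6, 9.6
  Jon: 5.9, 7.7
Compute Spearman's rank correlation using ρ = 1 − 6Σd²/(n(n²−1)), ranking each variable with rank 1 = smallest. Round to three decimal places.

-0.200

Ranks of variable 1: 2, 5, 1, 3, 4
Ranks of variable 2: 2, 1, 3, 5, 4
d = r₁ − r₂: 0, 4, -2, -2, 0
d²: 0, 16, 4, 4, 0; Σd² = 24
ρ = 1 − 6·24/(5·24) = 1 − 144/120 = -0.200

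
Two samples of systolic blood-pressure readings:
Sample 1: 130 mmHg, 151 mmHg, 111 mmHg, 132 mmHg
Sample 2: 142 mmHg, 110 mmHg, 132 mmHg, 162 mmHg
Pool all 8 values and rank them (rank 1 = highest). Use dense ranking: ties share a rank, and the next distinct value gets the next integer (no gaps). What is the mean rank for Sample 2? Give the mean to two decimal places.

Sorted (descending): 162, 151, 142, 132, 132, 130, 111, 110
The 2 values of 132 share dense rank 4.
Remaining distinct values take the next consecutive integers.
Sample 2 values → pooled ranks: 142→3, 110→7, 132→4, 162→1
Mean rank = (3 + 7 + 4 + 1) / 4 = 3.75

3.75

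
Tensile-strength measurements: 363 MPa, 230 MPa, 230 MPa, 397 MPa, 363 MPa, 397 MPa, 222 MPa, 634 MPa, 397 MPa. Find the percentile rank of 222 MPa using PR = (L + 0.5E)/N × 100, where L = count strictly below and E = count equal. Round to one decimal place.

N = 9.
Strictly below 222: 0. Equal to 222: 1.
PR = (0 + 0.5·1)/9 × 100 = 5.6

5.6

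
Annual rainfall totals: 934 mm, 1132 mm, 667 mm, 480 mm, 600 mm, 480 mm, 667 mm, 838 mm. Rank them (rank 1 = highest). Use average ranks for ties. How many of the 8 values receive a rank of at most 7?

6

Sorted (descending): 1132, 934, 838, 667, 667, 600, 480, 480
The 2 values of 667 occupy positions 4–5 → average rank (4+5)/2 = 4.5.
The 2 values of 480 occupy positions 7–8 → average rank (7+8)/2 = 7.5.
Ranks ≤ 7: {1, 2, 3, 4.5, 4.5, 6} → 6 values.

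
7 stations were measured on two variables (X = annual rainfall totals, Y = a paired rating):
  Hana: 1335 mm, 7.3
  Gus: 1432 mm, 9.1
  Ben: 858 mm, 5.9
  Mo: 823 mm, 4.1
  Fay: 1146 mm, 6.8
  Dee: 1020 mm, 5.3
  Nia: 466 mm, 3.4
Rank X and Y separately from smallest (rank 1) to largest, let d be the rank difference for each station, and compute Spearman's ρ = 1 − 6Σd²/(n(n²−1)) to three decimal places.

Ranks of variable 1: 6, 7, 3, 2, 5, 4, 1
Ranks of variable 2: 6, 7, 4, 2, 5, 3, 1
d = r₁ − r₂: 0, 0, -1, 0, 0, 1, 0
d²: 0, 0, 1, 0, 0, 1, 0; Σd² = 2
ρ = 1 − 6·2/(7·48) = 1 − 12/336 = 0.964

0.964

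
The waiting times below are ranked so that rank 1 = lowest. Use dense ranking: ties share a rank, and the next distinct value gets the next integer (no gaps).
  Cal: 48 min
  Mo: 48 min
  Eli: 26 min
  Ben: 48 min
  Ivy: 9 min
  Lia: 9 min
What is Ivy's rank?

Sorted (ascending): 9, 9, 26, 48, 48, 48
The 2 values of 9 share dense rank 1.
The 3 values of 48 share dense rank 3.
Remaining distinct values take the next consecutive integers.
Ivy has value 9 min → rank 1.

1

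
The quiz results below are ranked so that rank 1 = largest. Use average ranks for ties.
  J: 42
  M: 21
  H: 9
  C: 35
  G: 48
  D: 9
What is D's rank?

Sorted (descending): 48, 42, 35, 21, 9, 9
The 2 values of 9 occupy positions 5–6 → average rank (5+6)/2 = 5.5.
D has value 9 → rank 5.5.

5.5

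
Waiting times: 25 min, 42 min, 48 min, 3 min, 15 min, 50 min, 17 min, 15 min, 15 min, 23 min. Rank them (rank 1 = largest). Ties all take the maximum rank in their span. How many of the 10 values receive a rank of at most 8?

6

Sorted (descending): 50, 48, 42, 25, 23, 17, 15, 15, 15, 3
The 3 values of 15 occupy positions 7–9 → each gets rank 9.
Ranks ≤ 8: {1, 2, 3, 4, 5, 6} → 6 values.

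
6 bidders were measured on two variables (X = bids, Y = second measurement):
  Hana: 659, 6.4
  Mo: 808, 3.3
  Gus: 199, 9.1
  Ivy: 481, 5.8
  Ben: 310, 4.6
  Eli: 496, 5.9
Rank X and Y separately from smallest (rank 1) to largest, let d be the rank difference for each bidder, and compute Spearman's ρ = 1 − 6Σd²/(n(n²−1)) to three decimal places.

Ranks of variable 1: 5, 6, 1, 3, 2, 4
Ranks of variable 2: 5, 1, 6, 3, 2, 4
d = r₁ − r₂: 0, 5, -5, 0, 0, 0
d²: 0, 25, 25, 0, 0, 0; Σd² = 50
ρ = 1 − 6·50/(6·35) = 1 − 300/210 = -0.429

-0.429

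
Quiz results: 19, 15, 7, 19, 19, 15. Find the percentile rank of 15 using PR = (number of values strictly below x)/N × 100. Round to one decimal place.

16.7

N = 6.
Strictly below 15: 1. Equal to 15: 2.
PR = 1/6 × 100 = 16.7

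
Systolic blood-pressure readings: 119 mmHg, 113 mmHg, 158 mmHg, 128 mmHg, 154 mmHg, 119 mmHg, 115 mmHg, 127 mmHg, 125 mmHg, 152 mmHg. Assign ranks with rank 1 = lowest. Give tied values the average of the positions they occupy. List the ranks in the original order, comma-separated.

3.5, 1, 10, 7, 9, 3.5, 2, 6, 5, 8

Sorted (ascending): 113, 115, 119, 119, 125, 127, 128, 152, 154, 158
The 2 values of 119 occupy positions 3–4 → average rank (3+4)/2 = 3.5.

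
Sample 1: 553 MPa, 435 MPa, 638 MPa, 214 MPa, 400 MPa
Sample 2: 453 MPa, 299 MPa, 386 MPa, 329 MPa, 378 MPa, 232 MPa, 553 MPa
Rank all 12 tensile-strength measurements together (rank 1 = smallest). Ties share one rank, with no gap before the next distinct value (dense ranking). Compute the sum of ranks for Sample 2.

39

Sorted (ascending): 214, 232, 299, 329, 378, 386, 400, 435, 453, 553, 553, 638
The 2 values of 553 share dense rank 10.
Remaining distinct values take the next consecutive integers.
Sample 2 values → pooled ranks: 453→9, 299→3, 386→6, 329→4, 378→5, 232→2, 553→10
Rank sum = 9 + 3 + 6 + 4 + 5 + 2 + 10 = 39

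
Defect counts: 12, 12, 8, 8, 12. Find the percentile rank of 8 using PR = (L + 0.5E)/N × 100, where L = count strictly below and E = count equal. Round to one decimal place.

20.0

N = 5.
Strictly below 8: 0. Equal to 8: 2.
PR = (0 + 0.5·2)/5 × 100 = 20.0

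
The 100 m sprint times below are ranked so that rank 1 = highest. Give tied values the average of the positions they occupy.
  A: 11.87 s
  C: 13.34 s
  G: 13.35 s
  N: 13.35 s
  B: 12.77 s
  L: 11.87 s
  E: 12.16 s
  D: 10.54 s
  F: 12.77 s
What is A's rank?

Sorted (descending): 13.35, 13.35, 13.34, 12.77, 12.77, 12.16, 11.87, 11.87, 10.54
The 2 values of 13.35 occupy positions 1–2 → average rank (1+2)/2 = 1.5.
The 2 values of 12.77 occupy positions 4–5 → average rank (4+5)/2 = 4.5.
The 2 values of 11.87 occupy positions 7–8 → average rank (7+8)/2 = 7.5.
A has value 11.87 s → rank 7.5.

7.5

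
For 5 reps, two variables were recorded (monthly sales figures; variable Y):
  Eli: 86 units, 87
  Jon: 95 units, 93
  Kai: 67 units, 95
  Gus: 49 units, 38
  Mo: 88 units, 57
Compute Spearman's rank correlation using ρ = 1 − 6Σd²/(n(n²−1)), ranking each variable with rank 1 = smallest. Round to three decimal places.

0.300

Ranks of variable 1: 3, 5, 2, 1, 4
Ranks of variable 2: 3, 4, 5, 1, 2
d = r₁ − r₂: 0, 1, -3, 0, 2
d²: 0, 1, 9, 0, 4; Σd² = 14
ρ = 1 − 6·14/(5·24) = 1 − 84/120 = 0.300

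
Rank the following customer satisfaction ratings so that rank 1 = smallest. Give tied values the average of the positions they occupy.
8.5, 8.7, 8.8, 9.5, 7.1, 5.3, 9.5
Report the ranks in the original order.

3, 4, 5, 6.5, 2, 1, 6.5

Sorted (ascending): 5.3, 7.1, 8.5, 8.7, 8.8, 9.5, 9.5
The 2 values of 9.5 occupy positions 6–7 → average rank (6+7)/2 = 6.5.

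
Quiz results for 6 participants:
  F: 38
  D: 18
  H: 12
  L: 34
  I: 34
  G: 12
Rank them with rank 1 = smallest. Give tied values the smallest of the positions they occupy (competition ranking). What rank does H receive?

1

Sorted (ascending): 12, 12, 18, 34, 34, 38
The 2 values of 12 occupy positions 1–2 → each gets rank 1.
The 2 values of 34 occupy positions 4–5 → each gets rank 4.
H has value 12 → rank 1.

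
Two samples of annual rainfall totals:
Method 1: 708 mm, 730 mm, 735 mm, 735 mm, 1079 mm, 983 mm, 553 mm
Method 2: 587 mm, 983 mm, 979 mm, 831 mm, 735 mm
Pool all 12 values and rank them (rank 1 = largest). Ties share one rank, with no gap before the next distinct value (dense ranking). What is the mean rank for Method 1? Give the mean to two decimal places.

5.00

Sorted (descending): 1079, 983, 983, 979, 831, 735, 735, 735, 730, 708, 587, 553
The 2 values of 983 share dense rank 2.
The 3 values of 735 share dense rank 5.
Remaining distinct values take the next consecutive integers.
Method 1 values → pooled ranks: 708→7, 730→6, 735→5, 735→5, 1079→1, 983→2, 553→9
Mean rank = (7 + 6 + 5 + 5 + 1 + 2 + 9) / 7 = 5.00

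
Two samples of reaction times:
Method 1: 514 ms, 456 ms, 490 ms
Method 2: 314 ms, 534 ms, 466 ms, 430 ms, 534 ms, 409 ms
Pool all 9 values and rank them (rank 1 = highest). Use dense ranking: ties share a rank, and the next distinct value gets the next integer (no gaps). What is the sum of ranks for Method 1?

10

Sorted (descending): 534, 534, 514, 490, 466, 456, 430, 409, 314
The 2 values of 534 share dense rank 1.
Remaining distinct values take the next consecutive integers.
Method 1 values → pooled ranks: 514→2, 456→5, 490→3
Rank sum = 2 + 5 + 3 = 10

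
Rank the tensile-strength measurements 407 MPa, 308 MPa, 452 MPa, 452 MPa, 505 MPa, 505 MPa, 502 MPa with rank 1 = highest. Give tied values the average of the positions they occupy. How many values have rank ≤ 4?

Sorted (descending): 505, 505, 502, 452, 452, 407, 308
The 2 values of 505 occupy positions 1–2 → average rank (1+2)/2 = 1.5.
The 2 values of 452 occupy positions 4–5 → average rank (4+5)/2 = 4.5.
Ranks ≤ 4: {1.5, 1.5, 3} → 3 values.

3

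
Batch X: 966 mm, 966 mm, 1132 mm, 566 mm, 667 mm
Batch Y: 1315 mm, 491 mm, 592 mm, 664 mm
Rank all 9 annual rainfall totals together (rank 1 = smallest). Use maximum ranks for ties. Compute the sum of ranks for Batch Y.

Sorted (ascending): 491, 566, 592, 664, 667, 966, 966, 1132, 1315
The 2 values of 966 occupy positions 6–7 → each gets rank 7.
Batch Y values → pooled ranks: 1315→9, 491→1, 592→3, 664→4
Rank sum = 9 + 1 + 3 + 4 = 17

17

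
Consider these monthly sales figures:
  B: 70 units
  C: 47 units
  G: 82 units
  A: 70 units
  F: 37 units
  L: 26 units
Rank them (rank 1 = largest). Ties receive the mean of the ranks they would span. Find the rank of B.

Sorted (descending): 82, 70, 70, 47, 37, 26
The 2 values of 70 occupy positions 2–3 → average rank (2+3)/2 = 2.5.
B has value 70 units → rank 2.5.

2.5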